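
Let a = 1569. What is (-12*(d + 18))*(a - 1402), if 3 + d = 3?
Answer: -36072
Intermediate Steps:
d = 0 (d = -3 + 3 = 0)
(-12*(d + 18))*(a - 1402) = (-12*(0 + 18))*(1569 - 1402) = -12*18*167 = -216*167 = -36072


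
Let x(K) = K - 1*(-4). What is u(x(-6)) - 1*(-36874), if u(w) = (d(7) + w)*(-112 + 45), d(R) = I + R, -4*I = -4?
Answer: 36472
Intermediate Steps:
I = 1 (I = -¼*(-4) = 1)
d(R) = 1 + R
x(K) = 4 + K (x(K) = K + 4 = 4 + K)
u(w) = -536 - 67*w (u(w) = ((1 + 7) + w)*(-112 + 45) = (8 + w)*(-67) = -536 - 67*w)
u(x(-6)) - 1*(-36874) = (-536 - 67*(4 - 6)) - 1*(-36874) = (-536 - 67*(-2)) + 36874 = (-536 + 134) + 36874 = -402 + 36874 = 36472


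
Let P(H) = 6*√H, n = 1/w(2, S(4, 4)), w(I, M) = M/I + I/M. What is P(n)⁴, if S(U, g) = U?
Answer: 5184/25 ≈ 207.36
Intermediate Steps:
w(I, M) = I/M + M/I
n = ⅖ (n = 1/(2/4 + 4/2) = 1/(2*(¼) + 4*(½)) = 1/(½ + 2) = 1/(5/2) = ⅖ ≈ 0.40000)
P(n)⁴ = (6*√(⅖))⁴ = (6*(√10/5))⁴ = (6*√10/5)⁴ = 5184/25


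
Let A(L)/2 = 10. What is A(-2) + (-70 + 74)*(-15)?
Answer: -40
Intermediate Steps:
A(L) = 20 (A(L) = 2*10 = 20)
A(-2) + (-70 + 74)*(-15) = 20 + (-70 + 74)*(-15) = 20 + 4*(-15) = 20 - 60 = -40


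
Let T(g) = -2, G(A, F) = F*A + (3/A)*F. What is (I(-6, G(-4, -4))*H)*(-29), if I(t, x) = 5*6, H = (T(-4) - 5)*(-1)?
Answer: -6090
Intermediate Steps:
G(A, F) = A*F + 3*F/A
H = 7 (H = (-2 - 5)*(-1) = -7*(-1) = 7)
I(t, x) = 30
(I(-6, G(-4, -4))*H)*(-29) = (30*7)*(-29) = 210*(-29) = -6090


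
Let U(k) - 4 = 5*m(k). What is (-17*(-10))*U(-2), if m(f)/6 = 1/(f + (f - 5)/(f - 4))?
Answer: -5440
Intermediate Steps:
m(f) = 6/(f + (-5 + f)/(-4 + f)) (m(f) = 6/(f + (f - 5)/(f - 4)) = 6/(f + (-5 + f)/(-4 + f)))
U(k) = 4 + 30*(4 - k)/(5 - k² + 3*k) (U(k) = 4 + 5*(6*(4 - k)/(5 - k² + 3*k)) = 4 + 30*(4 - k)/(5 - k² + 3*k))
(-17*(-10))*U(-2) = (-17*(-10))*(2*(70 - 9*(-2) - 2*(-2)²)/(5 - 1*(-2)² + 3*(-2))) = 170*(2*(70 + 18 - 2*4)/(5 - 1*4 - 6)) = 170*(2*(70 + 18 - 8)/(5 - 4 - 6)) = 170*(2*80/(-5)) = 170*(2*(-⅕)*80) = 170*(-32) = -5440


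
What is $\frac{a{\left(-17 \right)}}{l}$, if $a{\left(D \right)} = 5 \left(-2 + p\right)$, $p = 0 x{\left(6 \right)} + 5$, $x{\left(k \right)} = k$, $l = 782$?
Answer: $\frac{15}{782} \approx 0.019182$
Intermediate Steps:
$p = 5$ ($p = 0 \cdot 6 + 5 = 0 + 5 = 5$)
$a{\left(D \right)} = 15$ ($a{\left(D \right)} = 5 \left(-2 + 5\right) = 5 \cdot 3 = 15$)
$\frac{a{\left(-17 \right)}}{l} = \frac{15}{782}$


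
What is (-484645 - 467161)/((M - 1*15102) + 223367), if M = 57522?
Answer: -951806/265787 ≈ -3.5811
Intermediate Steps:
(-484645 - 467161)/((M - 1*15102) + 223367) = (-484645 - 467161)/((57522 - 1*15102) + 223367) = -951806/((57522 - 15102) + 223367) = -951806/(42420 + 223367) = -951806/265787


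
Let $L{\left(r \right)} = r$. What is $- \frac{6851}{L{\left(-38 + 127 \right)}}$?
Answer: $- \frac{6851}{89} \approx -76.978$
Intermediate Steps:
$- \frac{6851}{L{\left(-38 + 127 \right)}} = - \frac{6851}{-38 + 127} = - \frac{6851}{89}$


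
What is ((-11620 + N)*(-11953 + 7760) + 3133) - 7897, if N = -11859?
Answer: 98442683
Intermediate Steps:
((-11620 + N)*(-11953 + 7760) + 3133) - 7897 = ((-11620 - 11859)*(-11953 + 7760) + 3133) - 7897 = (-23479*(-4193) + 3133) - 7897 = (98447447 + 3133) - 7897 = 98450580 - 7897 = 98442683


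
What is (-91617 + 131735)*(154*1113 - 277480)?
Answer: -4255637204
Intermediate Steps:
(-91617 + 131735)*(154*1113 - 277480) = 40118*(171402 - 277480) = 40118*(-106078) = -4255637204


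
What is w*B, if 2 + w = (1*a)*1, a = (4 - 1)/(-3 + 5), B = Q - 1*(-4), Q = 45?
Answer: -49/2 ≈ -24.500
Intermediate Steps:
B = 49 (B = 45 - 1*(-4) = 45 + 4 = 49)
a = 3/2 ≈ 1.5000
w = -½ (w = -2 + (1*(3/2))*1 = -2 + (3/2)*1 = -2 + 3/2 = -½ ≈ -0.50000)
w*B = -½*49 = -49/2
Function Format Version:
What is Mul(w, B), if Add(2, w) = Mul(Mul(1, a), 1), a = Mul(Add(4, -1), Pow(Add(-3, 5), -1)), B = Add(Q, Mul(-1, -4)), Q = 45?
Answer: Rational(-49, 2) ≈ -24.500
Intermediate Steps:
B = 49 (B = Add(45, Mul(-1, -4)) = Add(45, 4) = 49)
a = Rational(3, 2) (a = Mul(3, Pow(2, -1)) = Mul(3, Rational(1, 2)) = Rational(3, 2) ≈ 1.5000)
w = Rational(-1, 2) (w = Add(-2, Mul(Mul(1, Rational(3, 2)), 1)) = Add(-2, Mul(Rational(3, 2), 1)) = Add(-2, Rational(3, 2)) = Rational(-1, 2) ≈ -0.50000)
Mul(w, B) = Mul(Rational(-1, 2), 49) = Rational(-49, 2)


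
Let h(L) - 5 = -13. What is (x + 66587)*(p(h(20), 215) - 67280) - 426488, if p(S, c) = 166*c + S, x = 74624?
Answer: -4462411666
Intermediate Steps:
h(L) = -8 (h(L) = 5 - 13 = -8)
p(S, c) = S + 166*c
(x + 66587)*(p(h(20), 215) - 67280) - 426488 = (74624 + 66587)*((-8 + 166*215) - 67280) - 426488 = 141211*((-8 + 35690) - 67280) - 426488 = 141211*(35682 - 67280) - 426488 = 141211*(-31598) - 426488 = -4461985178 - 426488 = -4462411666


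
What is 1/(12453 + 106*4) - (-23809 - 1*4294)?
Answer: 361882332/12877 ≈ 28103.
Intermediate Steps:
1/(12453 + 106*4) - (-23809 - 1*4294) = 1/(12453 + 424) - (-23809 - 4294) = 1/12877 - 1*(-28103) = 1/12877 + 28103 = 361882332/12877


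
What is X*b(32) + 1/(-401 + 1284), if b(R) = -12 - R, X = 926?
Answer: -35976951/883 ≈ -40744.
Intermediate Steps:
X*b(32) + 1/(-401 + 1284) = 926*(-12 - 1*32) + 1/(-401 + 1284) = 926*(-12 - 32) + 1/883 = 926*(-44) + 1/883 = -40744 + 1/883 = -35976951/883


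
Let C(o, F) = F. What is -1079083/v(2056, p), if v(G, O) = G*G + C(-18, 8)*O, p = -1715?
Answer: -1079083/4213416 ≈ -0.25611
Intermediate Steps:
v(G, O) = G² + 8*O (v(G, O) = G*G + 8*O = G² + 8*O)
-1079083/v(2056, p) = -1079083/(2056² + 8*(-1715)) = -1079083/(4227136 - 13720) = -1079083/4213416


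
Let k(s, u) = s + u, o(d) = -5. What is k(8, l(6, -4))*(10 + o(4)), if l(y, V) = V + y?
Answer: 50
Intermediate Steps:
k(8, l(6, -4))*(10 + o(4)) = (8 + (-4 + 6))*(10 - 5) = (8 + 2)*5 = 10*5 = 50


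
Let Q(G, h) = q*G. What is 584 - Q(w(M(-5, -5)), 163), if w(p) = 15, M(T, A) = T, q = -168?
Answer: 3104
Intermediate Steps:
Q(G, h) = -168*G
584 - Q(w(M(-5, -5)), 163) = 584 - (-168)*15 = 584 - 1*(-2520) = 584 + 2520 = 3104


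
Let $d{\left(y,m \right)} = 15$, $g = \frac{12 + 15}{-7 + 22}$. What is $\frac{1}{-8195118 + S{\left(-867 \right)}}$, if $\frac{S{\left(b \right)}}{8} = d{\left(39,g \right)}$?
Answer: $- \frac{1}{8194998} \approx -1.2203 \cdot 10^{-7}$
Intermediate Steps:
$g = \frac{9}{5}$ ($g = \frac{27}{15} = 27 \cdot \frac{1}{15} = \frac{9}{5} \approx 1.8$)
$S{\left(b \right)} = 120$ ($S{\left(b \right)} = 8 \cdot 15 = 120$)
$\frac{1}{-8195118 + S{\left(-867 \right)}} = \frac{1}{-8195118 + 120} = \frac{1}{-8194998} = - \frac{1}{8194998}$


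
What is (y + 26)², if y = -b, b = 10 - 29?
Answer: 2025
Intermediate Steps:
b = -19
y = 19 (y = -1*(-19) = 19)
(y + 26)² = (19 + 26)² = 45² = 2025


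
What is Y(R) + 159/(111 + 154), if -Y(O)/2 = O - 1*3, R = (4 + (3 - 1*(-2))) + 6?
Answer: -117/5 ≈ -23.400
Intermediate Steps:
R = 15 (R = (4 + (3 + 2)) + 6 = (4 + 5) + 6 = 9 + 6 = 15)
Y(O) = 6 - 2*O (Y(O) = -2*(O - 1*3) = -2*(O - 3) = -2*(-3 + O) = 6 - 2*O)
Y(R) + 159/(111 + 154) = (6 - 2*15) + 159/(111 + 154) = (6 - 30) + 159/265 = -24 + 159*(1/265) = -24 + 3/5 = -117/5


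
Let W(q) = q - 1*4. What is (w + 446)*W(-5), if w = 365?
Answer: -7299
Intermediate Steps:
W(q) = -4 + q (W(q) = q - 4 = -4 + q)
(w + 446)*W(-5) = (365 + 446)*(-4 - 5) = 811*(-9) = -7299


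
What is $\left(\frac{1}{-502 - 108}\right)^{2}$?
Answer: $\frac{1}{372100} \approx 2.6874 \cdot 10^{-6}$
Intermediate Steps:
$\left(\frac{1}{-502 - 108}\right)^{2} = \left(\frac{1}{-610}\right)^{2} = \left(- \frac{1}{610}\right)^{2} = \frac{1}{372100}$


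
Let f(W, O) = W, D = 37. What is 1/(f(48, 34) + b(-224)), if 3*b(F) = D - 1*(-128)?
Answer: 1/103 ≈ 0.0097087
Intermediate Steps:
b(F) = 55 (b(F) = (37 - 1*(-128))/3 = (37 + 128)/3 = (⅓)*165 = 55)
1/(f(48, 34) + b(-224)) = 1/(48 + 55) = 1/103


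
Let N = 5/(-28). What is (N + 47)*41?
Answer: 53751/28 ≈ 1919.7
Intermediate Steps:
N = -5/28 (N = 5*(-1/28) = -5/28 ≈ -0.17857)
(N + 47)*41 = (-5/28 + 47)*41 = (1311/28)*41 = 53751/28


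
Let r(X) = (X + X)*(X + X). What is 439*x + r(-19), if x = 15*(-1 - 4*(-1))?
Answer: 21199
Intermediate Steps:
x = 45 (x = 15*(-1 + 4) = 15*3 = 45)
r(X) = 4*X**2 (r(X) = (2*X)*(2*X) = 4*X**2)
439*x + r(-19) = 439*45 + 4*(-19)**2 = 19755 + 4*361 = 19755 + 1444 = 21199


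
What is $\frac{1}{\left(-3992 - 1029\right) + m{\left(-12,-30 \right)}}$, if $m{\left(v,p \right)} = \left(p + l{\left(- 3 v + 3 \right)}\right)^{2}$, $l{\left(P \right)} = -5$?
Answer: $- \frac{1}{3796} \approx -0.00026344$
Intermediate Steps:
$m{\left(v,p \right)} = \left(-5 + p\right)^{2}$ ($m{\left(v,p \right)} = \left(p - 5\right)^{2} = \left(-5 + p\right)^{2}$)
$\frac{1}{\left(-3992 - 1029\right) + m{\left(-12,-30 \right)}} = \frac{1}{\left(-3992 - 1029\right) + \left(-5 - 30\right)^{2}} = \frac{1}{-5021 + \left(-35\right)^{2}} = \frac{1}{-5021 + 1225} = \frac{1}{-3796} = - \frac{1}{3796}$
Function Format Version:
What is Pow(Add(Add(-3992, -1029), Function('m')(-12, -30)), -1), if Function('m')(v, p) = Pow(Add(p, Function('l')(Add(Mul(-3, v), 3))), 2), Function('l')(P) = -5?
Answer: Rational(-1, 3796) ≈ -0.00026344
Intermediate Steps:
Function('m')(v, p) = Pow(Add(-5, p), 2) (Function('m')(v, p) = Pow(Add(p, -5), 2) = Pow(Add(-5, p), 2))
Pow(Add(Add(-3992, -1029), Function('m')(-12, -30)), -1) = Pow(Add(Add(-3992, -1029), Pow(Add(-5, -30), 2)), -1) = Pow(Add(-5021, Pow(-35, 2)), -1) = Pow(Add(-5021, 1225), -1) = Pow(-3796, -1) = Rational(-1, 3796)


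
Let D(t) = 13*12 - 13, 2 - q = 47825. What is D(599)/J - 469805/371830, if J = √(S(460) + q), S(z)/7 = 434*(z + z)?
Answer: -93961/74366 + 143*√2747137/2747137 ≈ -1.1772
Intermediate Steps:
S(z) = 6076*z (S(z) = 7*(434*(z + z)) = 7*(434*(2*z)) = 7*(868*z) = 6076*z)
q = -47823 (q = 2 - 1*47825 = 2 - 47825 = -47823)
J = √2747137 (J = √(6076*460 - 47823) = √(2794960 - 47823) = √2747137 ≈ 1657.4)
D(t) = 143 (D(t) = 156 - 13 = 143)
D(599)/J - 469805/371830 = 143/(√2747137) - 469805/371830 = 143*(√2747137/2747137) - 469805*1/371830 = 143*√2747137/2747137 - 93961/74366 = -93961/74366 + 143*√2747137/2747137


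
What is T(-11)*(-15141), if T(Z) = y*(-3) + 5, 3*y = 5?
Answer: 0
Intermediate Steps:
y = 5/3 (y = (⅓)*5 = 5/3 ≈ 1.6667)
T(Z) = 0 (T(Z) = (5/3)*(-3) + 5 = -5 + 5 = 0)
T(-11)*(-15141) = 0*(-15141) = 0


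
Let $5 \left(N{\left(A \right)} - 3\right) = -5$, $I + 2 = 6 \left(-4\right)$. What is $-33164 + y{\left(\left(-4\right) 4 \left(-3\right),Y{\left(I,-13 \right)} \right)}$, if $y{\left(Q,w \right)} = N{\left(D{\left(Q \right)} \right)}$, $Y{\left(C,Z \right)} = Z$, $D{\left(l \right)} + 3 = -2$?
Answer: $-33162$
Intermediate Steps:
$D{\left(l \right)} = -5$ ($D{\left(l \right)} = -3 - 2 = -5$)
$I = -26$ ($I = -2 + 6 \left(-4\right) = -2 - 24 = -26$)
$N{\left(A \right)} = 2$ ($N{\left(A \right)} = 3 + \frac{1}{5} \left(-5\right) = 3 - 1 = 2$)
$y{\left(Q,w \right)} = 2$
$-33164 + y{\left(\left(-4\right) 4 \left(-3\right),Y{\left(I,-13 \right)} \right)} = -33164 + 2 = -33162$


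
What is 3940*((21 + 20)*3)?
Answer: 484620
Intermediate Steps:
3940*((21 + 20)*3) = 3940*(41*3) = 3940*123 = 484620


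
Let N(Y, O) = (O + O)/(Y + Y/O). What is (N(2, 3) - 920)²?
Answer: 13476241/16 ≈ 8.4227e+5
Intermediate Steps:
N(Y, O) = 2*O/(Y + Y/O) (N(Y, O) = (2*O)/(Y + Y/O) = 2*O/(Y + Y/O))
(N(2, 3) - 920)² = (2*3²/(2*(1 + 3)) - 920)² = (2*9*(½)/4 - 920)² = (2*9*(½)*(¼) - 920)² = (9/4 - 920)² = (-3671/4)² = 13476241/16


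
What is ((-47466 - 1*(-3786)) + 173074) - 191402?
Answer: -62008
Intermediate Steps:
((-47466 - 1*(-3786)) + 173074) - 191402 = ((-47466 + 3786) + 173074) - 191402 = (-43680 + 173074) - 191402 = 129394 - 191402 = -62008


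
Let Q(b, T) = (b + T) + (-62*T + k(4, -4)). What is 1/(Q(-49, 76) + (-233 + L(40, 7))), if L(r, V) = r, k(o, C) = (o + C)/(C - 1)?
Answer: -1/4878 ≈ -0.00020500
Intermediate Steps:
k(o, C) = (C + o)/(-1 + C)
Q(b, T) = b - 61*T (Q(b, T) = (b + T) + (-62*T + (-4 + 4)/(-1 - 4)) = (T + b) + (-62*T + 0/(-5)) = (T + b) + (-62*T - 1/5*0) = (T + b) + (-62*T + 0) = (T + b) - 62*T = b - 61*T)
1/(Q(-49, 76) + (-233 + L(40, 7))) = 1/((-49 - 61*76) + (-233 + 40)) = 1/((-49 - 4636) - 193) = 1/(-4685 - 193) = 1/(-4878) = -1/4878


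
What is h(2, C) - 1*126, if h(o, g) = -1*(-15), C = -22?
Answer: -111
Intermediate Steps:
h(o, g) = 15
h(2, C) - 1*126 = 15 - 1*126 = 15 - 126 = -111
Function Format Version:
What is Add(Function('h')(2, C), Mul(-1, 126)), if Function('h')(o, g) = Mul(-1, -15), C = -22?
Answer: -111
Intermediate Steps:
Function('h')(o, g) = 15
Add(Function('h')(2, C), Mul(-1, 126)) = Add(15, Mul(-1, 126)) = Add(15, -126) = -111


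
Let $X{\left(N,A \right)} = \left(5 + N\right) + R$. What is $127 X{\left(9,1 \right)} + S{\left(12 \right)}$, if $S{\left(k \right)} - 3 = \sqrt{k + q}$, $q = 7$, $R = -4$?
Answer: $1273 + \sqrt{19} \approx 1277.4$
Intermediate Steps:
$X{\left(N,A \right)} = 1 + N$ ($X{\left(N,A \right)} = \left(5 + N\right) - 4 = 1 + N$)
$S{\left(k \right)} = 3 + \sqrt{7 + k}$ ($S{\left(k \right)} = 3 + \sqrt{k + 7} = 3 + \sqrt{7 + k}$)
$127 X{\left(9,1 \right)} + S{\left(12 \right)} = 127 \left(1 + 9\right) + \left(3 + \sqrt{7 + 12}\right) = 127 \cdot 10 + \left(3 + \sqrt{19}\right) = 1270 + \left(3 + \sqrt{19}\right) = 1273 + \sqrt{19}$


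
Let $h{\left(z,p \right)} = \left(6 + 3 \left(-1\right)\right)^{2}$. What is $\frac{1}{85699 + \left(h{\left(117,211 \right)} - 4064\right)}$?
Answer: $\frac{1}{81644} \approx 1.2248 \cdot 10^{-5}$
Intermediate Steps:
$h{\left(z,p \right)} = 9$ ($h{\left(z,p \right)} = \left(6 - 3\right)^{2} = 3^{2} = 9$)
$\frac{1}{85699 + \left(h{\left(117,211 \right)} - 4064\right)} = \frac{1}{85699 + \left(9 - 4064\right)} = \frac{1}{85699 - 4055} = \frac{1}{81644}$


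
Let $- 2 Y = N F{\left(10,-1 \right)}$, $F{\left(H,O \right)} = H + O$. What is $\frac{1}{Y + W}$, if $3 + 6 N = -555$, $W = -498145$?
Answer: $- \frac{2}{995453} \approx -2.0091 \cdot 10^{-6}$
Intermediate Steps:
$N = -93$ ($N = - \frac{1}{2} + \frac{1}{6} \left(-555\right) = - \frac{1}{2} - \frac{185}{2} = -93$)
$Y = \frac{837}{2}$ ($Y = - \frac{\left(-93\right) \left(10 - 1\right)}{2} = - \frac{\left(-93\right) 9}{2} = \left(- \frac{1}{2}\right) \left(-837\right) = \frac{837}{2} \approx 418.5$)
$\frac{1}{Y + W} = \frac{1}{\frac{837}{2} - 498145} = \frac{1}{- \frac{995453}{2}} = - \frac{2}{995453}$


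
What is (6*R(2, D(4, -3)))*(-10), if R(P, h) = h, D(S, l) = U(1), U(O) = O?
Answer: -60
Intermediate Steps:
D(S, l) = 1
(6*R(2, D(4, -3)))*(-10) = (6*1)*(-10) = 6*(-10) = -60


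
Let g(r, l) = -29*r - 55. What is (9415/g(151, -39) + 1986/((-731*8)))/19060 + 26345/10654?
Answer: 1627464294161803/658186021410960 ≈ 2.4727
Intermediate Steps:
g(r, l) = -55 - 29*r
(9415/g(151, -39) + 1986/((-731*8)))/19060 + 26345/10654 = (9415/(-55 - 29*151) + 1986/((-731*8)))/19060 + 26345/10654 = (9415/(-55 - 4379) + 1986/(-5848))*(1/19060) + 26345*(1/10654) = (9415/(-4434) + 1986*(-1/5848))*(1/19060) + 26345/10654 = (9415*(-1/4434) - 993/2924)*(1/19060) + 26345/10654 = (-9415/4434 - 993/2924)*(1/19060) + 26345/10654 = -15966211/6482508*1/19060 + 26345/10654 = -15966211/123556602480 + 26345/10654 = 1627464294161803/658186021410960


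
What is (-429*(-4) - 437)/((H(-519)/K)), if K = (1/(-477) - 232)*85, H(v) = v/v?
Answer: -12030945475/477 ≈ -2.5222e+7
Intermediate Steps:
H(v) = 1
K = -9406525/477 (K = (-1/477 - 232)*85 = -110665/477*85 = -9406525/477 ≈ -19720.)
(-429*(-4) - 437)/((H(-519)/K)) = (-429*(-4) - 437)/((1/(-9406525/477))) = (1716 - 437)/((1*(-477/9406525))) = 1279/(-477/9406525) = 1279*(-9406525/477) = -12030945475/477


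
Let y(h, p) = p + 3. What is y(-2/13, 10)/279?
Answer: 13/279 ≈ 0.046595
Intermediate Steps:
y(h, p) = 3 + p
y(-2/13, 10)/279 = (3 + 10)/279 = 13*(1/279) = 13/279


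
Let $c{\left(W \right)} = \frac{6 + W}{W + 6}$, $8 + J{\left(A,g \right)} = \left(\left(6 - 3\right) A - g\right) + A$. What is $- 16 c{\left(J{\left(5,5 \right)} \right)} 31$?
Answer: $-496$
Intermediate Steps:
$J{\left(A,g \right)} = -8 - g + 4 A$ ($J{\left(A,g \right)} = -8 + \left(\left(\left(6 - 3\right) A - g\right) + A\right) = -8 + \left(\left(3 A - g\right) + A\right) = -8 + \left(\left(- g + 3 A\right) + A\right) = -8 + \left(- g + 4 A\right) = -8 - g + 4 A$)
$c{\left(W \right)} = 1$ ($c{\left(W \right)} = \frac{6 + W}{6 + W} = 1$)
$- 16 c{\left(J{\left(5,5 \right)} \right)} 31 = \left(-16\right) 1 \cdot 31 = \left(-16\right) 31 = -496$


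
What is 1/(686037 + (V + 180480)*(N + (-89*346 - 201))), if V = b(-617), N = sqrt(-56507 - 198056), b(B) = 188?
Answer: -5599118623/31358438526527776241 - 180668*I*sqrt(254563)/31358438526527776241 ≈ -1.7855e-10 - 2.9069e-12*I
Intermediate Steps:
N = I*sqrt(254563) (N = sqrt(-254563) = I*sqrt(254563) ≈ 504.54*I)
V = 188
1/(686037 + (V + 180480)*(N + (-89*346 - 201))) = 1/(686037 + (188 + 180480)*(I*sqrt(254563) + (-89*346 - 201))) = 1/(686037 + 180668*(I*sqrt(254563) + (-30794 - 201))) = 1/(686037 + 180668*(I*sqrt(254563) - 30995)) = 1/(686037 + 180668*(-30995 + I*sqrt(254563))) = 1/(686037 + (-5599804660 + 180668*I*sqrt(254563))) = 1/(-5599118623 + 180668*I*sqrt(254563))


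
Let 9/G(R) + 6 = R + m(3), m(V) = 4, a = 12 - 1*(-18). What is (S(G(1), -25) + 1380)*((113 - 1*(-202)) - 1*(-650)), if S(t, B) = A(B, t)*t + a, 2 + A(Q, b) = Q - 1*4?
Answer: 1629885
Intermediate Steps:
A(Q, b) = -6 + Q (A(Q, b) = -2 + (Q - 1*4) = -2 + (Q - 4) = -2 + (-4 + Q) = -6 + Q)
a = 30 (a = 12 + 18 = 30)
G(R) = 9/(-2 + R) (G(R) = 9/(-6 + (R + 4)) = 9/(-6 + (4 + R)) = 9/(-2 + R))
S(t, B) = 30 + t*(-6 + B) (S(t, B) = (-6 + B)*t + 30 = t*(-6 + B) + 30 = 30 + t*(-6 + B))
(S(G(1), -25) + 1380)*((113 - 1*(-202)) - 1*(-650)) = ((30 + (9/(-2 + 1))*(-6 - 25)) + 1380)*((113 - 1*(-202)) - 1*(-650)) = ((30 + (9/(-1))*(-31)) + 1380)*((113 + 202) + 650) = ((30 + (9*(-1))*(-31)) + 1380)*(315 + 650) = ((30 - 9*(-31)) + 1380)*965 = ((30 + 279) + 1380)*965 = (309 + 1380)*965 = 1689*965 = 1629885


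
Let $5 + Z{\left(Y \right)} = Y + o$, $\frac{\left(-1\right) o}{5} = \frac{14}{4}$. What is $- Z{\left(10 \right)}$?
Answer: $\frac{25}{2} \approx 12.5$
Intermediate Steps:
$o = - \frac{35}{2}$ ($o = - 5 \cdot \frac{14}{4} = - 5 \cdot 14 \cdot \frac{1}{4} = \left(-5\right) \frac{7}{2} = - \frac{35}{2} \approx -17.5$)
$Z{\left(Y \right)} = - \frac{45}{2} + Y$ ($Z{\left(Y \right)} = -5 + \left(Y - \frac{35}{2}\right) = -5 + \left(- \frac{35}{2} + Y\right) = - \frac{45}{2} + Y$)
$- Z{\left(10 \right)} = - (- \frac{45}{2} + 10) = \left(-1\right) \left(- \frac{25}{2}\right) = \frac{25}{2}$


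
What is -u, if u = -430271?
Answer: 430271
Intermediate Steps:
-u = -1*(-430271) = 430271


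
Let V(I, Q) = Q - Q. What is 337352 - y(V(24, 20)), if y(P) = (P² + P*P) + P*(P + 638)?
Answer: 337352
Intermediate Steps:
V(I, Q) = 0
y(P) = 2*P² + P*(638 + P) (y(P) = (P² + P²) + P*(638 + P) = 2*P² + P*(638 + P))
337352 - y(V(24, 20)) = 337352 - 0*(638 + 3*0) = 337352 - 0*(638 + 0) = 337352 - 0*638 = 337352 - 1*0 = 337352 + 0 = 337352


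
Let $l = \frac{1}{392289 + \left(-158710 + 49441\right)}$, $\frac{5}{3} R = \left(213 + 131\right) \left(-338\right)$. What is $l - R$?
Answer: $\frac{3948876173}{56604} \approx 69763.0$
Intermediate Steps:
$R = - \frac{348816}{5}$ ($R = \frac{3 \left(213 + 131\right) \left(-338\right)}{5} = \frac{3 \cdot 344 \left(-338\right)}{5} = \frac{3}{5} \left(-116272\right) = - \frac{348816}{5} \approx -69763.0$)
$l = \frac{1}{283020}$ ($l = \frac{1}{392289 - 109269} = \frac{1}{283020} \approx 3.5333 \cdot 10^{-6}$)
$l - R = \frac{1}{283020} - - \frac{348816}{5} = \frac{1}{283020} + \frac{348816}{5} = \frac{3948876173}{56604}$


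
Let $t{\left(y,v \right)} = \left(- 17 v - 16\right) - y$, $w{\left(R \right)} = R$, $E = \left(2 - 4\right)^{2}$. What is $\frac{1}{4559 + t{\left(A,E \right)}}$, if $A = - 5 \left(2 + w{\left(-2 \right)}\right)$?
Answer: $\frac{1}{4475} \approx 0.00022346$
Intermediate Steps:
$E = 4$ ($E = \left(-2\right)^{2} = 4$)
$A = 0$ ($A = - 5 \left(2 - 2\right) = \left(-5\right) 0 = 0$)
$t{\left(y,v \right)} = -16 - y - 17 v$ ($t{\left(y,v \right)} = \left(-16 - 17 v\right) - y = -16 - y - 17 v$)
$\frac{1}{4559 + t{\left(A,E \right)}} = \frac{1}{4559 - 84} = \frac{1}{4475}$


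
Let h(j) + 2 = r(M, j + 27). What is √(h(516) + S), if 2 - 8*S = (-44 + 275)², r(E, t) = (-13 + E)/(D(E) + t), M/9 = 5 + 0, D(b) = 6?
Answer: I*√3574919518/732 ≈ 81.681*I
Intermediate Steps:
M = 45 (M = 9*(5 + 0) = 9*5 = 45)
r(E, t) = (-13 + E)/(6 + t)
h(j) = -2 + 32/(33 + j) (h(j) = -2 + (-13 + 45)/(6 + (j + 27)) = -2 + 32/(6 + (27 + j)) = -2 + 32/(33 + j))
S = -53359/8 (S = ¼ - (-44 + 275)²/8 = ¼ - ⅛*231² = ¼ - ⅛*53361 = ¼ - 53361/8 = -53359/8 ≈ -6669.9)
√(h(516) + S) = √(2*(-17 - 1*516)/(33 + 516) - 53359/8) = √(2*(-17 - 516)/549 - 53359/8) = √(2*(1/549)*(-533) - 53359/8) = √(-1066/549 - 53359/8) = √(-29302619/4392) = I*√3574919518/732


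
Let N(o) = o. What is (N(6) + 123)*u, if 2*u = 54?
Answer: 3483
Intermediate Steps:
u = 27 (u = (½)*54 = 27)
(N(6) + 123)*u = (6 + 123)*27 = 129*27 = 3483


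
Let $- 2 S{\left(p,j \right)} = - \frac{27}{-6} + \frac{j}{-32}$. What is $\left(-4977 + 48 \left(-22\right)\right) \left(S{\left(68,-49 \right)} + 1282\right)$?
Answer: $- \frac{493831215}{64} \approx -7.7161 \cdot 10^{6}$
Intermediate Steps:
$S{\left(p,j \right)} = - \frac{9}{4} + \frac{j}{64}$ ($S{\left(p,j \right)} = - \frac{- \frac{27}{-6} + \frac{j}{-32}}{2} = - \frac{\left(-27\right) \left(- \frac{1}{6}\right) + j \left(- \frac{1}{32}\right)}{2} = - \frac{\frac{9}{2} - \frac{j}{32}}{2} = - \frac{9}{4} + \frac{j}{64}$)
$\left(-4977 + 48 \left(-22\right)\right) \left(S{\left(68,-49 \right)} + 1282\right) = \left(-4977 + 48 \left(-22\right)\right) \left(\left(- \frac{9}{4} + \frac{1}{64} \left(-49\right)\right) + 1282\right) = \left(-4977 - 1056\right) \left(\left(- \frac{9}{4} - \frac{49}{64}\right) + 1282\right) = - 6033 \left(- \frac{193}{64} + 1282\right) = \left(-6033\right) \frac{81855}{64} = - \frac{493831215}{64}$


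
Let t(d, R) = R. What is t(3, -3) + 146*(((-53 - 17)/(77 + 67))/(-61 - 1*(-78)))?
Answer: -4391/612 ≈ -7.1748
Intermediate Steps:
t(3, -3) + 146*(((-53 - 17)/(77 + 67))/(-61 - 1*(-78))) = -3 + 146*(((-53 - 17)/(77 + 67))/(-61 - 1*(-78))) = -3 + 146*((-70/144)/(-61 + 78)) = -3 + 146*(-70*1/144/17) = -3 + 146*(-35/72*1/17) = -3 + 146*(-35/1224) = -3 - 2555/612 = -4391/612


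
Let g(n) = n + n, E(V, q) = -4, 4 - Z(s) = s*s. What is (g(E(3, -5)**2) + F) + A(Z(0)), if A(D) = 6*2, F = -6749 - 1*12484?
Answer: -19189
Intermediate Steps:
Z(s) = 4 - s**2 (Z(s) = 4 - s*s = 4 - s**2)
F = -19233 (F = -6749 - 12484 = -19233)
g(n) = 2*n
A(D) = 12
(g(E(3, -5)**2) + F) + A(Z(0)) = (2*(-4)**2 - 19233) + 12 = (2*16 - 19233) + 12 = (32 - 19233) + 12 = -19201 + 12 = -19189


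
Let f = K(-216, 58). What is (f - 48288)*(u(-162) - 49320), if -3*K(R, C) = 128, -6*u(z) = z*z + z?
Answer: 2593761888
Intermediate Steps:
u(z) = -z/6 - z²/6 (u(z) = -(z*z + z)/6 = -(z² + z)/6 = -(z + z²)/6 = -z/6 - z²/6)
K(R, C) = -128/3 (K(R, C) = -⅓*128 = -128/3)
f = -128/3 ≈ -42.667
(f - 48288)*(u(-162) - 49320) = (-128/3 - 48288)*(-⅙*(-162)*(1 - 162) - 49320) = -144992*(-⅙*(-162)*(-161) - 49320)/3 = -144992*(-4347 - 49320)/3 = -144992/3*(-53667) = 2593761888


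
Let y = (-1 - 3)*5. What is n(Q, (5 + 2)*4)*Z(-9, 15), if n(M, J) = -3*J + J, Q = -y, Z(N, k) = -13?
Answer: 728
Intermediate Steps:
y = -20 (y = -4*5 = -20)
Q = 20 (Q = -1*(-20) = 20)
n(M, J) = -2*J
n(Q, (5 + 2)*4)*Z(-9, 15) = -2*(5 + 2)*4*(-13) = -14*4*(-13) = -2*28*(-13) = -56*(-13) = 728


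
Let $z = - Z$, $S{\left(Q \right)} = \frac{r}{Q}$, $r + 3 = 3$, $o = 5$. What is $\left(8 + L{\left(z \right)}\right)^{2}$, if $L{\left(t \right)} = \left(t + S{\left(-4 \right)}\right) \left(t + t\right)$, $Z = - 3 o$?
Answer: $209764$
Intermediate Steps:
$Z = -15$ ($Z = \left(-3\right) 5 = -15$)
$r = 0$ ($r = -3 + 3 = 0$)
$S{\left(Q \right)} = 0$ ($S{\left(Q \right)} = \frac{0}{Q} = 0$)
$z = 15$ ($z = \left(-1\right) \left(-15\right) = 15$)
$L{\left(t \right)} = 2 t^{2}$ ($L{\left(t \right)} = \left(t + 0\right) \left(t + t\right) = t 2 t = 2 t^{2}$)
$\left(8 + L{\left(z \right)}\right)^{2} = \left(8 + 2 \cdot 15^{2}\right)^{2} = \left(8 + 2 \cdot 225\right)^{2} = \left(8 + 450\right)^{2} = 458^{2} = 209764$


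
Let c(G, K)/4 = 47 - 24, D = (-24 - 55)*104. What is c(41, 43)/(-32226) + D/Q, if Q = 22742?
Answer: -66715270/183220923 ≈ -0.36412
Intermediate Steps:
D = -8216 (D = -79*104 = -8216)
c(G, K) = 92 (c(G, K) = 4*(47 - 24) = 4*23 = 92)
c(41, 43)/(-32226) + D/Q = 92/(-32226) - 8216/22742 = 92*(-1/32226) - 8216*1/22742 = -46/16113 - 4108/11371 = -66715270/183220923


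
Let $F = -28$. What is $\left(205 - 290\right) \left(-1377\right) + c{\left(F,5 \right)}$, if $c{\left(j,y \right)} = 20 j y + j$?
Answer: $114217$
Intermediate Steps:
$c{\left(j,y \right)} = j + 20 j y$ ($c{\left(j,y \right)} = 20 j y + j = j + 20 j y$)
$\left(205 - 290\right) \left(-1377\right) + c{\left(F,5 \right)} = \left(205 - 290\right) \left(-1377\right) - 28 \left(1 + 20 \cdot 5\right) = \left(-85\right) \left(-1377\right) - 28 \left(1 + 100\right) = 117045 - 2828 = 114217$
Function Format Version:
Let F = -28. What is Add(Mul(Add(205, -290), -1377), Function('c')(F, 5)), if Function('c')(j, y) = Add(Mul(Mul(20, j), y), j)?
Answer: 114217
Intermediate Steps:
Function('c')(j, y) = Add(j, Mul(20, j, y)) (Function('c')(j, y) = Add(Mul(20, j, y), j) = Add(j, Mul(20, j, y)))
Add(Mul(Add(205, -290), -1377), Function('c')(F, 5)) = Add(Mul(Add(205, -290), -1377), Mul(-28, Add(1, Mul(20, 5)))) = Add(Mul(-85, -1377), Mul(-28, Add(1, 100))) = Add(117045, Mul(-28, 101)) = Add(117045, -2828) = 114217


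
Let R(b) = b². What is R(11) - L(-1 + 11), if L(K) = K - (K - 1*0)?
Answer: 121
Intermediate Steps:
L(K) = 0 (L(K) = K - (K + 0) = K - K = 0)
R(11) - L(-1 + 11) = 11² - 1*0 = 121 + 0 = 121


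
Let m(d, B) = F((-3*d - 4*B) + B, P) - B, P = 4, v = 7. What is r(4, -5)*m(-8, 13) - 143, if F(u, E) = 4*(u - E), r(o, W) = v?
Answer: -766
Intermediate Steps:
r(o, W) = 7
F(u, E) = -4*E + 4*u
m(d, B) = -16 - 13*B - 12*d (m(d, B) = (-4*4 + 4*((-3*d - 4*B) + B)) - B = (-16 + 4*((-4*B - 3*d) + B)) - B = (-16 + 4*(-3*B - 3*d)) - B = (-16 + (-12*B - 12*d)) - B = (-16 - 12*B - 12*d) - B = -16 - 13*B - 12*d)
r(4, -5)*m(-8, 13) - 143 = 7*(-16 - 13*13 - 12*(-8)) - 143 = 7*(-16 - 169 + 96) - 143 = 7*(-89) - 143 = -623 - 143 = -766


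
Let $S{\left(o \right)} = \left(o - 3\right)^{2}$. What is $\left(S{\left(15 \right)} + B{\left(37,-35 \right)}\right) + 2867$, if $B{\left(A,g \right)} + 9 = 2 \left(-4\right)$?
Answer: $2994$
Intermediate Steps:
$B{\left(A,g \right)} = -17$ ($B{\left(A,g \right)} = -9 + 2 \left(-4\right) = -9 - 8 = -17$)
$S{\left(o \right)} = \left(-3 + o\right)^{2}$
$\left(S{\left(15 \right)} + B{\left(37,-35 \right)}\right) + 2867 = \left(\left(-3 + 15\right)^{2} - 17\right) + 2867 = \left(12^{2} - 17\right) + 2867 = \left(144 - 17\right) + 2867 = 127 + 2867 = 2994$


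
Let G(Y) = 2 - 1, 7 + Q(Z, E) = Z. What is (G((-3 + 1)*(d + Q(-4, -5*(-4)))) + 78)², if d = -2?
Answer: 6241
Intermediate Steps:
Q(Z, E) = -7 + Z
G(Y) = 1
(G((-3 + 1)*(d + Q(-4, -5*(-4)))) + 78)² = (1 + 78)² = 79² = 6241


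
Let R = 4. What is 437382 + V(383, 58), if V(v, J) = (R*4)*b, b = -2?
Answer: 437350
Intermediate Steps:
V(v, J) = -32 (V(v, J) = (4*4)*(-2) = 16*(-2) = -32)
437382 + V(383, 58) = 437382 - 32 = 437350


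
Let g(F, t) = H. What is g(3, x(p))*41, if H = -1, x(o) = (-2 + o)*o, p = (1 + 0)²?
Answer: -41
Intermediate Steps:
p = 1 (p = 1² = 1)
x(o) = o*(-2 + o)
g(F, t) = -1
g(3, x(p))*41 = -1*41 = -41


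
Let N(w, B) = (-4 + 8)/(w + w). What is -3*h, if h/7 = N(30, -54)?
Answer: -7/5 ≈ -1.4000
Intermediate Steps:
N(w, B) = 2/w (N(w, B) = 4/((2*w)) = 4*(1/(2*w)) = 2/w)
h = 7/15 (h = 7*(2/30) = 7*(2*(1/30)) = 7*(1/15) = 7/15 ≈ 0.46667)
-3*h = -3*7/15 = -7/5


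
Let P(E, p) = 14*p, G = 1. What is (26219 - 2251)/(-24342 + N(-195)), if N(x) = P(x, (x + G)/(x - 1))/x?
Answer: -32716320/33226927 ≈ -0.98463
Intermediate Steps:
N(x) = 14*(1 + x)/(x*(-1 + x)) (N(x) = (14*((x + 1)/(x - 1)))/x = (14*((1 + x)/(-1 + x)))/x = (14*(1 + x)/(-1 + x))/x = 14*(1 + x)/(x*(-1 + x)))
(26219 - 2251)/(-24342 + N(-195)) = (26219 - 2251)/(-24342 + 14*(1 - 195)/(-195*(-1 - 195))) = 23968/(-24342 + 14*(-1/195)*(-194)/(-196)) = 23968/(-24342 + 14*(-1/195)*(-1/196)*(-194)) = 23968/(-24342 - 97/1365) = 23968/(-33226927/1365) = 23968*(-1365/33226927) = -32716320/33226927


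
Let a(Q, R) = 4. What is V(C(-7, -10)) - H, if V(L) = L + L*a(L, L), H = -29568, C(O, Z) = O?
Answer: 29533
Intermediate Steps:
V(L) = 5*L (V(L) = L + L*4 = L + 4*L = 5*L)
V(C(-7, -10)) - H = 5*(-7) - 1*(-29568) = -35 + 29568 = 29533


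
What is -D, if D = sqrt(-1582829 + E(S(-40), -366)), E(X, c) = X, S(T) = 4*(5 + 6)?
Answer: -3*I*sqrt(175865) ≈ -1258.1*I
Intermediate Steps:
S(T) = 44 (S(T) = 4*11 = 44)
D = 3*I*sqrt(175865) (D = sqrt(-1582829 + 44) = sqrt(-1582785) = 3*I*sqrt(175865) ≈ 1258.1*I)
-D = -3*I*sqrt(175865)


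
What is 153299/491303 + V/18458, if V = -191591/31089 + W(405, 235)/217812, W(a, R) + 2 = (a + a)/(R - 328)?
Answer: 602995618257505279/1934591203820207163 ≈ 0.31169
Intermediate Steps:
W(a, R) = -2 + 2*a/(-328 + R) (W(a, R) = -2 + (a + a)/(R - 328) = -2 + (2*a)/(-328 + R) = -2 + 2*a/(-328 + R))
V = -107805475600/17493189609 (V = -191591/31089 + (2*(328 + 405 - 1*235)/(-328 + 235))/217812 = -191591*1/31089 + (2*(328 + 405 - 235)/(-93))*(1/217812) = -191591/31089 + (2*(-1/93)*498)*(1/217812) = -191591/31089 - 332/31*1/217812 = -191591/31089 - 83/1688043 = -107805475600/17493189609 ≈ -6.1627)
153299/491303 + V/18458 = 153299/491303 - 107805475600/17493189609/18458 = 153299*(1/491303) - 107805475600/17493189609*1/18458 = 3739/11983 - 53902737800/161444646901461 = 602995618257505279/1934591203820207163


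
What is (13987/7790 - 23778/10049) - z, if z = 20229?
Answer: -1583605386847/78281710 ≈ -20230.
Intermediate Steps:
(13987/7790 - 23778/10049) - z = (13987/7790 - 23778/10049) - 1*20229 = (13987*(1/7790) - 23778*1/10049) - 20229 = (13987/7790 - 23778/10049) - 20229 = -44675257/78281710 - 20229 = -1583605386847/78281710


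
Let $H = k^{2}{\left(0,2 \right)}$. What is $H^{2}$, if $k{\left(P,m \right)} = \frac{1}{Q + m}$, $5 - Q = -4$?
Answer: $\frac{1}{14641} \approx 6.8301 \cdot 10^{-5}$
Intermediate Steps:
$Q = 9$ ($Q = 5 - -4 = 5 + 4 = 9$)
$k{\left(P,m \right)} = \frac{1}{9 + m}$
$H = \frac{1}{121}$ ($H = \left(\frac{1}{9 + 2}\right)^{2} = \left(\frac{1}{11}\right)^{2} = \frac{1}{121} \approx 0.0082645$)
$H^{2} = \left(\frac{1}{121}\right)^{2} = \frac{1}{14641}$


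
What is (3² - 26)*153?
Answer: -2601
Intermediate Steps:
(3² - 26)*153 = (9 - 26)*153 = -17*153 = -2601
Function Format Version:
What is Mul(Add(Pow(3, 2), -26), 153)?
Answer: -2601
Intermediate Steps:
Mul(Add(Pow(3, 2), -26), 153) = Mul(Add(9, -26), 153) = Mul(-17, 153) = -2601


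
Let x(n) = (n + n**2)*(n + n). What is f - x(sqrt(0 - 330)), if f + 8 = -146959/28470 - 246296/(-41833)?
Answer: 777386863793/1190985510 + 660*I*sqrt(330) ≈ 652.73 + 11990.0*I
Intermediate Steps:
x(n) = 2*n*(n + n**2) (x(n) = (n + n**2)*(2*n) = 2*n*(n + n**2))
f = -8663572807/1190985510 (f = -8 + (-146959/28470 - 246296/(-41833)) = -8 + (-146959*1/28470 - 246296*(-1/41833)) = -8 + (-146959/28470 + 246296/41833) = -8 + 864311273/1190985510 = -8663572807/1190985510 ≈ -7.2743)
f - x(sqrt(0 - 330)) = -8663572807/1190985510 - 2*(sqrt(0 - 330))**2*(1 + sqrt(0 - 330)) = -8663572807/1190985510 - 2*(sqrt(-330))**2*(1 + sqrt(-330)) = -8663572807/1190985510 - 2*(I*sqrt(330))**2*(1 + I*sqrt(330)) = -8663572807/1190985510 - 2*(-330)*(1 + I*sqrt(330)) = -8663572807/1190985510 - (-660 - 660*I*sqrt(330)) = -8663572807/1190985510 + (660 + 660*I*sqrt(330)) = 777386863793/1190985510 + 660*I*sqrt(330)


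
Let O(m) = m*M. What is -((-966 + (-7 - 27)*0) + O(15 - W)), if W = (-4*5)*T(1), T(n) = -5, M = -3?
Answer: 711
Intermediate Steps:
W = 100 (W = -4*5*(-5) = -20*(-5) = 100)
O(m) = -3*m (O(m) = m*(-3) = -3*m)
-((-966 + (-7 - 27)*0) + O(15 - W)) = -((-966 + (-7 - 27)*0) - 3*(15 - 1*100)) = -((-966 - 34*0) - 3*(15 - 100)) = -((-966 + 0) - 3*(-85)) = -(-966 + 255) = -1*(-711) = 711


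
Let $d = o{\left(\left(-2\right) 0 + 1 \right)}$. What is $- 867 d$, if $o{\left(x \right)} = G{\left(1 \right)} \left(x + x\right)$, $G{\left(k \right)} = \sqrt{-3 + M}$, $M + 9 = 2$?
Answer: $- 1734 i \sqrt{10} \approx - 5483.4 i$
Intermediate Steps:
$M = -7$ ($M = -9 + 2 = -7$)
$G{\left(k \right)} = i \sqrt{10}$ ($G{\left(k \right)} = \sqrt{-3 - 7} = \sqrt{-10} = i \sqrt{10}$)
$o{\left(x \right)} = 2 i x \sqrt{10}$ ($o{\left(x \right)} = i \sqrt{10} \left(x + x\right) = i \sqrt{10} \cdot 2 x = 2 i x \sqrt{10}$)
$d = 2 i \sqrt{10}$ ($d = 2 i \left(\left(-2\right) 0 + 1\right) \sqrt{10} = 2 i \left(0 + 1\right) \sqrt{10} = 2 i 1 \sqrt{10} = 2 i \sqrt{10} \approx 6.3246 i$)
$- 867 d = - 867 \cdot 2 i \sqrt{10} = - 1734 i \sqrt{10}$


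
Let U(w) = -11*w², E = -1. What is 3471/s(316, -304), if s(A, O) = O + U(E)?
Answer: -1157/105 ≈ -11.019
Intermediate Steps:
s(A, O) = -11 + O (s(A, O) = O - 11*(-1)² = O - 11*1 = O - 11 = -11 + O)
3471/s(316, -304) = 3471/(-11 - 304) = 3471/(-315) = 3471*(-1/315) = -1157/105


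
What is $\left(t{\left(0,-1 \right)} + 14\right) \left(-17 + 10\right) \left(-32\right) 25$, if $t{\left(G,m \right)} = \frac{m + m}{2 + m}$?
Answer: $67200$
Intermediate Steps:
$t{\left(G,m \right)} = \frac{2 m}{2 + m}$
$\left(t{\left(0,-1 \right)} + 14\right) \left(-17 + 10\right) \left(-32\right) 25 = \left(2 \left(-1\right) \frac{1}{2 - 1} + 14\right) \left(-17 + 10\right) \left(-32\right) 25 = \left(2 \left(-1\right) 1^{-1} + 14\right) \left(-7\right) \left(-32\right) 25 = \left(2 \left(-1\right) 1 + 14\right) \left(-7\right) \left(-32\right) 25 = \left(-2 + 14\right) \left(-7\right) \left(-32\right) 25 = 12 \left(-7\right) \left(-32\right) 25 = \left(-84\right) \left(-32\right) 25 = 2688 \cdot 25 = 67200$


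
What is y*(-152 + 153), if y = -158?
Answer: -158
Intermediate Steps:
y*(-152 + 153) = -158*(-152 + 153) = -158*1 = -158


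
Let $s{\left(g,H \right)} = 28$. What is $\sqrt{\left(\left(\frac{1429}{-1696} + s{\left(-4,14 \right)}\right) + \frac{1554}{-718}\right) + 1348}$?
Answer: $\frac{\sqrt{31811852485294}}{152216} \approx 37.054$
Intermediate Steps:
$\sqrt{\left(\left(\frac{1429}{-1696} + s{\left(-4,14 \right)}\right) + \frac{1554}{-718}\right) + 1348} = \sqrt{\left(\left(\frac{1429}{-1696} + 28\right) + \frac{1554}{-718}\right) + 1348} = \sqrt{\left(\left(1429 \left(- \frac{1}{1696}\right) + 28\right) + 1554 \left(- \frac{1}{718}\right)\right) + 1348} = \sqrt{\left(\left(- \frac{1429}{1696} + 28\right) - \frac{777}{359}\right) + 1348} = \sqrt{\left(\frac{46059}{1696} - \frac{777}{359}\right) + 1348} = \sqrt{\frac{15217389}{608864} + 1348} = \sqrt{\frac{835966061}{608864}} = \frac{\sqrt{31811852485294}}{152216}$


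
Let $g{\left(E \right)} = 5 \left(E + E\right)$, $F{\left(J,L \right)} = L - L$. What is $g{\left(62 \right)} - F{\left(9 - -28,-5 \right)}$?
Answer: $620$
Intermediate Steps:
$F{\left(J,L \right)} = 0$
$g{\left(E \right)} = 10 E$ ($g{\left(E \right)} = 5 \cdot 2 E = 10 E$)
$g{\left(62 \right)} - F{\left(9 - -28,-5 \right)} = 10 \cdot 62 - 0 = 620 + 0 = 620$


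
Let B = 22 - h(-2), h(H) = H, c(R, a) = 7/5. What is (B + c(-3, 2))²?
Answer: 16129/25 ≈ 645.16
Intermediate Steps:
c(R, a) = 7/5 (c(R, a) = 7*(⅕) = 7/5)
B = 24 (B = 22 - 1*(-2) = 22 + 2 = 24)
(B + c(-3, 2))² = (24 + 7/5)² = (127/5)² = 16129/25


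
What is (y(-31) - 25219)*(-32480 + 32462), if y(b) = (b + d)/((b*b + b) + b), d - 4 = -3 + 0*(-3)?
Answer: 408094398/899 ≈ 4.5394e+5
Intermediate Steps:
d = 1 (d = 4 + (-3 + 0*(-3)) = 4 + (-3 + 0) = 4 - 3 = 1)
y(b) = (1 + b)/(b**2 + 2*b) (y(b) = (b + 1)/((b*b + b) + b) = (1 + b)/((b**2 + b) + b) = (1 + b)/((b + b**2) + b) = (1 + b)/(b**2 + 2*b))
(y(-31) - 25219)*(-32480 + 32462) = ((1 - 31)/((-31)*(2 - 31)) - 25219)*(-32480 + 32462) = (-1/31*(-30)/(-29) - 25219)*(-18) = (-1/31*(-1/29)*(-30) - 25219)*(-18) = (-30/899 - 25219)*(-18) = -22671911/899*(-18) = 408094398/899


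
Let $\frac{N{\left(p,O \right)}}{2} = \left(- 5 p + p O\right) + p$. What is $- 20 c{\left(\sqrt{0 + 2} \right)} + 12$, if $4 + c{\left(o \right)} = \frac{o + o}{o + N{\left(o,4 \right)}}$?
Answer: $52$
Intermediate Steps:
$N{\left(p,O \right)} = - 8 p + 2 O p$ ($N{\left(p,O \right)} = 2 \left(\left(- 5 p + p O\right) + p\right) = 2 \left(\left(- 5 p + O p\right) + p\right) = 2 \left(- 4 p + O p\right) = - 8 p + 2 O p$)
$c{\left(o \right)} = -2$ ($c{\left(o \right)} = -4 + \frac{o + o}{o + 2 o \left(-4 + 4\right)} = -4 + \frac{2 o}{o + 2 o 0} = -4 + \frac{2 o}{o + 0} = -4 + \frac{2 o}{o} = -4 + 2 = -2$)
$- 20 c{\left(\sqrt{0 + 2} \right)} + 12 = \left(-20\right) \left(-2\right) + 12 = 40 + 12 = 52$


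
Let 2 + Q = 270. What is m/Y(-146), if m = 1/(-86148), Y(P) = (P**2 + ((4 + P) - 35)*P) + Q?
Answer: -1/4085655048 ≈ -2.4476e-10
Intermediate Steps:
Q = 268 (Q = -2 + 270 = 268)
Y(P) = 268 + P**2 + P*(-31 + P) (Y(P) = (P**2 + ((4 + P) - 35)*P) + 268 = (P**2 + (-31 + P)*P) + 268 = (P**2 + P*(-31 + P)) + 268 = 268 + P**2 + P*(-31 + P))
m = -1/86148 ≈ -1.1608e-5
m/Y(-146) = -1/(86148*(268 - 31*(-146) + 2*(-146)**2)) = -1/(86148*(268 + 4526 + 2*21316)) = -1/(86148*(268 + 4526 + 42632)) = -1/86148/47426 = -1/86148*1/47426 = -1/4085655048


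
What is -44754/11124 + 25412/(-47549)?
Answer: -401781839/88155846 ≈ -4.5576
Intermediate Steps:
-44754/11124 + 25412/(-47549) = -44754*1/11124 + 25412*(-1/47549) = -7459/1854 - 25412/47549 = -401781839/88155846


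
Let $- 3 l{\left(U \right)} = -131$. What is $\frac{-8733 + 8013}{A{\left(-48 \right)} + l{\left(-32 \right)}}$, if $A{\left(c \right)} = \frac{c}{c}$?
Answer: $- \frac{1080}{67} \approx -16.119$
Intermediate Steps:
$l{\left(U \right)} = \frac{131}{3}$ ($l{\left(U \right)} = \left(- \frac{1}{3}\right) \left(-131\right) = \frac{131}{3}$)
$A{\left(c \right)} = 1$
$\frac{-8733 + 8013}{A{\left(-48 \right)} + l{\left(-32 \right)}} = \frac{-8733 + 8013}{1 + \frac{131}{3}} = - \frac{720}{\frac{134}{3}} = \left(-720\right) \frac{3}{134} = - \frac{1080}{67}$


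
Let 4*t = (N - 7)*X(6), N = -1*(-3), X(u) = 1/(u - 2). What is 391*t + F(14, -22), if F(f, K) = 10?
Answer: -351/4 ≈ -87.750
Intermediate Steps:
X(u) = 1/(-2 + u)
N = 3
t = -1/4 (t = ((3 - 7)/(-2 + 6))/4 = (-4/4)/4 = (-4*1/4)/4 = (1/4)*(-1) = -1/4 ≈ -0.25000)
391*t + F(14, -22) = 391*(-1/4) + 10 = -391/4 + 10 = -351/4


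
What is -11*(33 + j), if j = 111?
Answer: -1584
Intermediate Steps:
-11*(33 + j) = -11*(33 + 111) = -11*144 = -1584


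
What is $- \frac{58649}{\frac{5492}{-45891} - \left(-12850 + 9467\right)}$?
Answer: $- \frac{2691461259}{155243761} \approx -17.337$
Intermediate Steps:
$- \frac{58649}{\frac{5492}{-45891} - \left(-12850 + 9467\right)} = - \frac{58649}{5492 \left(- \frac{1}{45891}\right) - -3383} = - \frac{58649}{- \frac{5492}{45891} + 3383} = - \frac{58649}{\frac{155243761}{45891}} = \left(-58649\right) \frac{45891}{155243761} = - \frac{2691461259}{155243761}$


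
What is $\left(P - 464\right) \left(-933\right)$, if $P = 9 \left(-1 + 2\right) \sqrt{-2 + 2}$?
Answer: $432912$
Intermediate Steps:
$P = 0$ ($P = 9 \cdot 1 \sqrt{0} = 9 \cdot 0 = 0$)
$\left(P - 464\right) \left(-933\right) = \left(0 - 464\right) \left(-933\right) = \left(-464\right) \left(-933\right) = 432912$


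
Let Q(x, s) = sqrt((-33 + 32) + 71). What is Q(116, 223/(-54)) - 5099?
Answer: -5099 + sqrt(70) ≈ -5090.6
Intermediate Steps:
Q(x, s) = sqrt(70) (Q(x, s) = sqrt(-1 + 71) = sqrt(70))
Q(116, 223/(-54)) - 5099 = sqrt(70) - 5099 = -5099 + sqrt(70)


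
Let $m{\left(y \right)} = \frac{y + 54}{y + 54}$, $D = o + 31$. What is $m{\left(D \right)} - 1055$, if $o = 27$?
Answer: $-1054$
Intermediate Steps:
$D = 58$ ($D = 27 + 31 = 58$)
$m{\left(y \right)} = 1$ ($m{\left(y \right)} = \frac{54 + y}{54 + y} = 1$)
$m{\left(D \right)} - 1055 = 1 - 1055 = -1054$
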